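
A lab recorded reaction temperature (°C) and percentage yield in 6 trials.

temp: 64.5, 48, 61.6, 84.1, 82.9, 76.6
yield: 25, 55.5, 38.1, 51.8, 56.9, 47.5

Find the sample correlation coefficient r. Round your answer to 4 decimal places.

n = 6, Σx = 417.7, Σy = 274.8, Σx² = 30071.59, Σy² = 13333.96, Σxy = 19335.35
nΣxy − ΣxΣy = 116012.1 − 114783.96 = 1228.14
nΣx² − (Σx)² = 180429.54 − 174473.29 = 5956.25; nΣy² − (Σy)² = 80003.76 − 75515.04 = 4488.72
r = 1228.14 / √(5956.25 × 4488.72) = 1228.14 / 5170.6807 ≈ 0.2375

0.2375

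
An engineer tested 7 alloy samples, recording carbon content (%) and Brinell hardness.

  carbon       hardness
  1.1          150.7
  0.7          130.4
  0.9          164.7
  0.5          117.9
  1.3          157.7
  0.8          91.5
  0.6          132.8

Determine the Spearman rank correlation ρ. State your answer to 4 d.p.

Rank carbon: 6, 3, 5, 1, 7, 4, 2
Rank hardness: 5, 3, 7, 2, 6, 1, 4
d = rank(carbon) − rank(hardness): 1, 0, -2, -1, 1, 3, -2; Σd² = 20
ρ = 1 − 6Σd² / [n(n²−1)] = 1 − 6×20 / (7×48) = 1 − 120/336 ≈ 0.6429

0.6429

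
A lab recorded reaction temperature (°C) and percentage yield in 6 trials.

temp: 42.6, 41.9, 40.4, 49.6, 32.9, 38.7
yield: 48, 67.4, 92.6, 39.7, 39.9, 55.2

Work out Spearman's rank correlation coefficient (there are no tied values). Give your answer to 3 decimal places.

Rank temp: 5, 4, 3, 6, 1, 2
Rank yield: 3, 5, 6, 1, 2, 4
d = rank(temp) − rank(yield): 2, -1, -3, 5, -1, -2; Σd² = 44
ρ = 1 − 6Σd² / [n(n²−1)] = 1 − 6×44 / (6×35) = 1 − 264/210 ≈ -0.257

-0.257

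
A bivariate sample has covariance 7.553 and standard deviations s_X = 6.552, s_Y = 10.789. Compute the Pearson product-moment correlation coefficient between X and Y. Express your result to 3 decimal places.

r = Cov(X,Y) / (s_X · s_Y) = 7.553 / (6.552 × 10.789)
  = 7.553 / 70.6895 ≈ 0.107

0.107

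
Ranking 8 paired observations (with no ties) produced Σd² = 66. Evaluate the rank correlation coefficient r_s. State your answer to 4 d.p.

0.2143

ρ = 1 − 6Σd² / [n(n²−1)] = 1 − 6×66 / (8×63)
  = 1 − 396/504 = 1 − 0.78571 ≈ 0.2143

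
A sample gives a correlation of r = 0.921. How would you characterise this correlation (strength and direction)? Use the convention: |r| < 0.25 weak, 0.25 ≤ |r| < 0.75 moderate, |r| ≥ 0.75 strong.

strong positive

r = 0.921 > 0 so the relationship is positive.
|r| = 0.921, which falls in the strong range.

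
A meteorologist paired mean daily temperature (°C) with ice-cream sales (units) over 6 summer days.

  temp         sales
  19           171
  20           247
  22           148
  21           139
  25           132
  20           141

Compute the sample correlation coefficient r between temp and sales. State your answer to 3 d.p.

n = 6, Σx = 127, Σy = 978, Σx² = 2711, Σy² = 168780, Σxy = 20484
nΣxy − ΣxΣy = 122904 − 124206 = -1302
nΣx² − (Σx)² = 16266 − 16129 = 137; nΣy² − (Σy)² = 1012680 − 956484 = 56196
r = -1302 / √(137 × 56196) = -1302 / 2774.6805 ≈ -0.469

-0.469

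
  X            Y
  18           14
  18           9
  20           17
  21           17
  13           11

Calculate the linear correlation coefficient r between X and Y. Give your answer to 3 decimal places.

0.680

n = 5, ΣX = 90, ΣY = 68, ΣX² = 1658, ΣY² = 976, ΣXY = 1254
nΣXY − ΣXΣY = 6270 − 6120 = 150
nΣX² − (ΣX)² = 8290 − 8100 = 190; nΣY² − (ΣY)² = 4880 − 4624 = 256
r = 150 / √(190 × 256) = 150 / 220.5448 ≈ 0.680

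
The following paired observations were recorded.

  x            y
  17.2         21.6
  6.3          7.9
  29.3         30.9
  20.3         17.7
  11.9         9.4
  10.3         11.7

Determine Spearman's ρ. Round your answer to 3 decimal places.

Rank x: 4, 1, 6, 5, 3, 2
Rank y: 5, 1, 6, 4, 2, 3
d = rank(x) − rank(y): -1, 0, 0, 1, 1, -1; Σd² = 4
ρ = 1 − 6Σd² / [n(n²−1)] = 1 − 6×4 / (6×35) = 1 − 24/210 ≈ 0.886

0.886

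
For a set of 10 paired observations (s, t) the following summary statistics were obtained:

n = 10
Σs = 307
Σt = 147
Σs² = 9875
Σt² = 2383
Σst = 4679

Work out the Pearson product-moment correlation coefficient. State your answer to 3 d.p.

0.525

r = (nΣst − ΣsΣt) / √[(nΣs² − (Σs)²)(nΣt² − (Σt)²)]
Numerator: 10×4679 − 307×147 = 1661
Denominator: √[(98750 − 94249)(23830 − 21609)] = √[4501 × 2221] = 3161.7592
r = 1661 / 3161.7592 ≈ 0.525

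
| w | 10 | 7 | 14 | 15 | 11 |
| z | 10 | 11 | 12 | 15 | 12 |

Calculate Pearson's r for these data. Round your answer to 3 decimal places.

0.749

n = 5, Σw = 57, Σz = 60, Σw² = 691, Σz² = 734, Σwz = 702
nΣwz − ΣwΣz = 3510 − 3420 = 90
nΣw² − (Σw)² = 3455 − 3249 = 206; nΣz² − (Σz)² = 3670 − 3600 = 70
r = 90 / √(206 × 70) = 90 / 120.0833 ≈ 0.749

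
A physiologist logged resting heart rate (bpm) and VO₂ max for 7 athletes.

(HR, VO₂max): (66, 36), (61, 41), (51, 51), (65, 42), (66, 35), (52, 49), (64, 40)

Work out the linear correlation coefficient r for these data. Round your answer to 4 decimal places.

n = 7, Σx = 425, Σy = 294, Σx² = 26059, Σy² = 12568, Σxy = 17626
nΣxy − ΣxΣy = 123382 − 124950 = -1568
nΣx² − (Σx)² = 182413 − 180625 = 1788; nΣy² − (Σy)² = 87976 − 86436 = 1540
r = -1568 / √(1788 × 1540) = -1568 / 1659.3734 ≈ -0.9449

-0.9449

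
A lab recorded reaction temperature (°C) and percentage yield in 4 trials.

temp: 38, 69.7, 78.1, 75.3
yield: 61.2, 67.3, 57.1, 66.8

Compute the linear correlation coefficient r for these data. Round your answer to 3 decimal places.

0.113

n = 4, Σx = 261.1, Σy = 252.4, Σx² = 18071.79, Σy² = 15997.38, Σxy = 16505.96
nΣxy − ΣxΣy = 66023.84 − 65901.64 = 122.2
nΣx² − (Σx)² = 72287.16 − 68173.21 = 4113.95; nΣy² − (Σy)² = 63989.52 − 63705.76 = 283.76
r = 122.2 / √(4113.95 × 283.76) = 122.2 / 1080.4510 ≈ 0.113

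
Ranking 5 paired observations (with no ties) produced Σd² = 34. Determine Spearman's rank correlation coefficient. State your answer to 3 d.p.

ρ = 1 − 6Σd² / [n(n²−1)] = 1 − 6×34 / (5×24)
  = 1 − 204/120 = 1 − 1.7000 ≈ -0.700

-0.700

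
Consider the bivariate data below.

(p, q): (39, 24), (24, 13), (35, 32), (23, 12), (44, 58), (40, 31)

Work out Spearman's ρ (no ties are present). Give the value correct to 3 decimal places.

Rank p: 4, 2, 3, 1, 6, 5
Rank q: 3, 2, 5, 1, 6, 4
d = rank(p) − rank(q): 1, 0, -2, 0, 0, 1; Σd² = 6
ρ = 1 − 6Σd² / [n(n²−1)] = 1 − 6×6 / (6×35) = 1 − 36/210 ≈ 0.829

0.829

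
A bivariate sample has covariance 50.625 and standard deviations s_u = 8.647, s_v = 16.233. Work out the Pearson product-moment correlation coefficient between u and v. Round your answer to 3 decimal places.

r = Cov(u,v) / (s_u · s_v) = 50.625 / (8.647 × 16.233)
  = 50.625 / 140.3668 ≈ 0.361

0.361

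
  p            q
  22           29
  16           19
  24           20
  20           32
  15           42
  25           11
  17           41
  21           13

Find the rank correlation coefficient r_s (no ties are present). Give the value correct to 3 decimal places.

Rank p: 6, 2, 7, 4, 1, 8, 3, 5
Rank q: 5, 3, 4, 6, 8, 1, 7, 2
d = rank(p) − rank(q): 1, -1, 3, -2, -7, 7, -4, 3; Σd² = 138
ρ = 1 − 6Σd² / [n(n²−1)] = 1 − 6×138 / (8×63) = 1 − 828/504 ≈ -0.643

-0.643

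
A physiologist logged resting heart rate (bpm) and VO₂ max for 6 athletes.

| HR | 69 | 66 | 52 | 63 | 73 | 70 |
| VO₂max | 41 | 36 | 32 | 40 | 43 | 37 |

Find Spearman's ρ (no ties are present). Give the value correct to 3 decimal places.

Rank HR: 4, 3, 1, 2, 6, 5
Rank VO₂max: 5, 2, 1, 4, 6, 3
d = rank(HR) − rank(VO₂max): -1, 1, 0, -2, 0, 2; Σd² = 10
ρ = 1 − 6Σd² / [n(n²−1)] = 1 − 6×10 / (6×35) = 1 − 60/210 ≈ 0.714

0.714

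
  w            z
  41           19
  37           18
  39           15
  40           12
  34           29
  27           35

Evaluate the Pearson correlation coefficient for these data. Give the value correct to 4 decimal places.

n = 6, Σw = 218, Σz = 128, Σw² = 8056, Σz² = 3120, Σwz = 4441
nΣwz − ΣwΣz = 26646 − 27904 = -1258
nΣw² − (Σw)² = 48336 − 47524 = 812; nΣz² − (Σz)² = 18720 − 16384 = 2336
r = -1258 / √(812 × 2336) = -1258 / 1377.2552 ≈ -0.9134

-0.9134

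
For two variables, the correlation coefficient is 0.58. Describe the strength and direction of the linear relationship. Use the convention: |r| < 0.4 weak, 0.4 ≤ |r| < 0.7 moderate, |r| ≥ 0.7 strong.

moderate positive

r = 0.58 > 0 so the relationship is positive.
|r| = 0.58, which falls in the moderate range.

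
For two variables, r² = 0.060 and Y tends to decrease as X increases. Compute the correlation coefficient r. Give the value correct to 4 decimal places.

-0.2449

|r| = √0.060 = 0.2449
The association is negative, so r = −0.2449.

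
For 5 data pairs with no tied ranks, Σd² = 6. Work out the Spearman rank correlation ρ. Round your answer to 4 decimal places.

ρ = 1 − 6Σd² / [n(n²−1)] = 1 − 6×6 / (5×24)
  = 1 − 36/120 = 1 − 0.30000 ≈ 0.7000

0.7000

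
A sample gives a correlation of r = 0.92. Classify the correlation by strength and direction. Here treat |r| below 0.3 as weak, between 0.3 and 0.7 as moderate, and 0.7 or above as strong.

r = 0.92 > 0 so the relationship is positive.
|r| = 0.92, which falls in the strong range.

strong positive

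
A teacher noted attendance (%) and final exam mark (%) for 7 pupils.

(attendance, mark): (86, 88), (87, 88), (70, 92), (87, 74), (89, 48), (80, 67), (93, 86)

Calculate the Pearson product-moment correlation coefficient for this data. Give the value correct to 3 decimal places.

n = 7, Σx = 592, Σy = 543, Σx² = 50404, Σy² = 43617, Σxy = 45732
nΣxy − ΣxΣy = 320124 − 321456 = -1332
nΣx² − (Σx)² = 352828 − 350464 = 2364; nΣy² − (Σy)² = 305319 − 294849 = 10470
r = -1332 / √(2364 × 10470) = -1332 / 4975.0457 ≈ -0.268

-0.268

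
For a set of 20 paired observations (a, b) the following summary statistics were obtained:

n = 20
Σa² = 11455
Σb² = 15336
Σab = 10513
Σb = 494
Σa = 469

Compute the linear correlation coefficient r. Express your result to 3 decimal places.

-0.895

r = (nΣab − ΣaΣb) / √[(nΣa² − (Σa)²)(nΣb² − (Σb)²)]
Numerator: 20×10513 − 469×494 = -21426
Denominator: √[(229100 − 219961)(306720 − 244036)] = √[9139 × 62684] = 23934.6835
r = -21426 / 23934.6835 ≈ -0.895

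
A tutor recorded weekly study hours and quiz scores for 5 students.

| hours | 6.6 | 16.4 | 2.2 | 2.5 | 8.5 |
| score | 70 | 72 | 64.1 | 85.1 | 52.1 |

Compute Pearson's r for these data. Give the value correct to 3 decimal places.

-0.166

n = 5, Σx = 36.2, Σy = 343.3, Σx² = 395.86, Σy² = 24149.23, Σxy = 2439.42
nΣxy − ΣxΣy = 12197.1 − 12427.46 = -230.36
nΣx² − (Σx)² = 1979.3 − 1310.44 = 668.86; nΣy² − (Σy)² = 120746.15 − 117854.89 = 2891.26
r = -230.36 / √(668.86 × 2891.26) = -230.36 / 1390.6287 ≈ -0.166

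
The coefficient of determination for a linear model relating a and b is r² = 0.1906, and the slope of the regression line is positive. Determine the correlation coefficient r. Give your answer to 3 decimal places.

0.437

|r| = √0.1906 = 0.437
The association is positive, so r = 0.437.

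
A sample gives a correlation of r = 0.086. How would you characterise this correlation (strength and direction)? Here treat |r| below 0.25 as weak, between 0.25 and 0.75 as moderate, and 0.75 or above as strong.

weak positive

r = 0.086 > 0 so the relationship is positive.
|r| = 0.086, which falls in the weak range.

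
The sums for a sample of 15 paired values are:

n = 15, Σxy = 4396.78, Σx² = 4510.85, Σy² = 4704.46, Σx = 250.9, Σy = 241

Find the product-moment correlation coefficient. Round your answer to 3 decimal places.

0.715

r = (nΣxy − ΣxΣy) / √[(nΣx² − (Σx)²)(nΣy² − (Σy)²)]
Numerator: 15×4396.78 − 250.9×241 = 5484.8
Denominator: √[(67662.75 − 62950.81)(70566.9 − 58081)] = √[4711.94 × 12485.9] = 7670.2550
r = 5484.8 / 7670.2550 ≈ 0.715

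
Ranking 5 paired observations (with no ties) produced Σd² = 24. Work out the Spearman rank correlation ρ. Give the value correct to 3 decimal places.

-0.200

ρ = 1 − 6Σd² / [n(n²−1)] = 1 − 6×24 / (5×24)
  = 1 − 144/120 = 1 − 1.2000 ≈ -0.200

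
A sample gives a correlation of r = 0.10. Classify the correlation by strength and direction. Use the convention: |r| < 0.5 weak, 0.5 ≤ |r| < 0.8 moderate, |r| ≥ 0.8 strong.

weak positive

r = 0.10 > 0 so the relationship is positive.
|r| = 0.10, which falls in the weak range.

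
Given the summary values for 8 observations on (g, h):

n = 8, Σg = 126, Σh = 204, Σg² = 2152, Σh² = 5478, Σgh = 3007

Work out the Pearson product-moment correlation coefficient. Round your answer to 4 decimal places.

r = (nΣgh − ΣgΣh) / √[(nΣg² − (Σg)²)(nΣh² − (Σh)²)]
Numerator: 8×3007 − 126×204 = -1648
Denominator: √[(17216 − 15876)(43824 − 41616)] = √[1340 × 2208] = 1720.0930
r = -1648 / 1720.0930 ≈ -0.9581

-0.9581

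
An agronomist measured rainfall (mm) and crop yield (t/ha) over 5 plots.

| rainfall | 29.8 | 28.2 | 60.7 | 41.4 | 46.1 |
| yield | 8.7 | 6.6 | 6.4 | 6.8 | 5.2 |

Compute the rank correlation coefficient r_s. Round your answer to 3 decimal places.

-0.600

Rank rainfall: 2, 1, 5, 3, 4
Rank yield: 5, 3, 2, 4, 1
d = rank(rainfall) − rank(yield): -3, -2, 3, -1, 3; Σd² = 32
ρ = 1 − 6Σd² / [n(n²−1)] = 1 − 6×32 / (5×24) = 1 − 192/120 ≈ -0.600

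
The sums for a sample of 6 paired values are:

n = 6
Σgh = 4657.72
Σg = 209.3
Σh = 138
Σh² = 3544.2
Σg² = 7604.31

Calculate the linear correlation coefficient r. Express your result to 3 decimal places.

-0.466

r = (nΣgh − ΣgΣh) / √[(nΣg² − (Σg)²)(nΣh² − (Σh)²)]
Numerator: 6×4657.72 − 209.3×138 = -937.08
Denominator: √[(45625.86 − 43806.49)(21265.2 − 19044)] = √[1819.37 × 2221.2] = 2010.2698
r = -937.08 / 2010.2698 ≈ -0.466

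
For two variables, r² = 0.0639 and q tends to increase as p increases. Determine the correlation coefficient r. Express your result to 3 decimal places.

|r| = √0.0639 = 0.253
The association is positive, so r = 0.253.

0.253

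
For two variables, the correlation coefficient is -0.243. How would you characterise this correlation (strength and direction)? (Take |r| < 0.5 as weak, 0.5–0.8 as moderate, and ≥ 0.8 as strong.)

weak negative

r = -0.243 < 0 so the relationship is negative.
|r| = 0.243, which falls in the weak range.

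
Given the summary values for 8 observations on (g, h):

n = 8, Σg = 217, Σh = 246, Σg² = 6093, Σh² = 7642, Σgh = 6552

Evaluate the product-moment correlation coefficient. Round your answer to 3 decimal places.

r = (nΣgh − ΣgΣh) / √[(nΣg² − (Σg)²)(nΣh² − (Σh)²)]
Numerator: 8×6552 − 217×246 = -966
Denominator: √[(48744 − 47089)(61136 − 60516)] = √[1655 × 620] = 1012.9659
r = -966 / 1012.9659 ≈ -0.954

-0.954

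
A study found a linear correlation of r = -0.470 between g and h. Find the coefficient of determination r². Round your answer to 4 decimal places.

r² = (-0.470)² = 0.2209

0.2209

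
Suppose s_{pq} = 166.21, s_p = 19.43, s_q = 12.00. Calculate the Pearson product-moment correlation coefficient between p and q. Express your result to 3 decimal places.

r = Cov(p,q) / (s_p · s_q) = 166.21 / (19.43 × 12.00)
  = 166.21 / 233.1600 ≈ 0.713

0.713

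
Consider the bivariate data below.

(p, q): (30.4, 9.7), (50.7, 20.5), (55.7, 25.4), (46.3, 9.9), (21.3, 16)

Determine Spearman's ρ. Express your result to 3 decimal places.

0.700

Rank p: 2, 4, 5, 3, 1
Rank q: 1, 4, 5, 2, 3
d = rank(p) − rank(q): 1, 0, 0, 1, -2; Σd² = 6
ρ = 1 − 6Σd² / [n(n²−1)] = 1 − 6×6 / (5×24) = 1 − 36/120 ≈ 0.700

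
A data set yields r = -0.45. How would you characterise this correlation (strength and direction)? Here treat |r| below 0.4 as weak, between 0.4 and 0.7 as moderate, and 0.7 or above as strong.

r = -0.45 < 0 so the relationship is negative.
|r| = 0.45, which falls in the moderate range.

moderate negative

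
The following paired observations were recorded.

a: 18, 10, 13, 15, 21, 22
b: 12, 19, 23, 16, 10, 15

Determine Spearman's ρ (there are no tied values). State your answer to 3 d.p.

Rank a: 4, 1, 2, 3, 5, 6
Rank b: 2, 5, 6, 4, 1, 3
d = rank(a) − rank(b): 2, -4, -4, -1, 4, 3; Σd² = 62
ρ = 1 − 6Σd² / [n(n²−1)] = 1 − 6×62 / (6×35) = 1 − 372/210 ≈ -0.771

-0.771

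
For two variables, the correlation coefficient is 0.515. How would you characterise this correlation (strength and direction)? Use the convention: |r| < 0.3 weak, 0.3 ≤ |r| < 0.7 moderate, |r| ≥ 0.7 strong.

r = 0.515 > 0 so the relationship is positive.
|r| = 0.515, which falls in the moderate range.

moderate positive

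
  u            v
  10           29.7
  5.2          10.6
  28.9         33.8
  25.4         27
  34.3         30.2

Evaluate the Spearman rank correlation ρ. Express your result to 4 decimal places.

0.8000

Rank u: 2, 1, 4, 3, 5
Rank v: 3, 1, 5, 2, 4
d = rank(u) − rank(v): -1, 0, -1, 1, 1; Σd² = 4
ρ = 1 − 6Σd² / [n(n²−1)] = 1 − 6×4 / (5×24) = 1 − 24/120 ≈ 0.8000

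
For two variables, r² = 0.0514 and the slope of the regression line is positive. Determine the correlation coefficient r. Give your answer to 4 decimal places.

|r| = √0.0514 = 0.2267
The association is positive, so r = 0.2267.

0.2267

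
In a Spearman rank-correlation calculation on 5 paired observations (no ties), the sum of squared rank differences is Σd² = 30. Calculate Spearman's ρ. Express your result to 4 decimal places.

ρ = 1 − 6Σd² / [n(n²−1)] = 1 − 6×30 / (5×24)
  = 1 − 180/120 = 1 − 1.50000 ≈ -0.5000

-0.5000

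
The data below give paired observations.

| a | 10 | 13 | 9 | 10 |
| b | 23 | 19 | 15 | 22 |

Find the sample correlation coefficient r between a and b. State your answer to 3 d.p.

0.134

n = 4, Σa = 42, Σb = 79, Σa² = 450, Σb² = 1599, Σab = 832
nΣab − ΣaΣb = 3328 − 3318 = 10
nΣa² − (Σa)² = 1800 − 1764 = 36; nΣb² − (Σb)² = 6396 − 6241 = 155
r = 10 / √(36 × 155) = 10 / 74.6994 ≈ 0.134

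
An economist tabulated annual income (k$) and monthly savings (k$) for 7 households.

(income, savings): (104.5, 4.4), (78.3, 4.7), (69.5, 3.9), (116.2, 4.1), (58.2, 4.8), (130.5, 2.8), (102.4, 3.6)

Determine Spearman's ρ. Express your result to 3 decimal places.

Rank income: 5, 3, 2, 6, 1, 7, 4
Rank savings: 5, 6, 3, 4, 7, 1, 2
d = rank(income) − rank(savings): 0, -3, -1, 2, -6, 6, 2; Σd² = 90
ρ = 1 − 6Σd² / [n(n²−1)] = 1 − 6×90 / (7×48) = 1 − 540/336 ≈ -0.607

-0.607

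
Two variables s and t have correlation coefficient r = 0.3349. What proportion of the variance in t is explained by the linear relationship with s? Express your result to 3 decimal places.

r² = (0.3349)² = 0.112

0.112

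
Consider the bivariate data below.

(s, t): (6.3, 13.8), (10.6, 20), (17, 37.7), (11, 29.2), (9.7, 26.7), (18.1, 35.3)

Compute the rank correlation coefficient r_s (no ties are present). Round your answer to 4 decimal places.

Rank s: 1, 3, 5, 4, 2, 6
Rank t: 1, 2, 6, 4, 3, 5
d = rank(s) − rank(t): 0, 1, -1, 0, -1, 1; Σd² = 4
ρ = 1 − 6Σd² / [n(n²−1)] = 1 − 6×4 / (6×35) = 1 − 24/210 ≈ 0.8857

0.8857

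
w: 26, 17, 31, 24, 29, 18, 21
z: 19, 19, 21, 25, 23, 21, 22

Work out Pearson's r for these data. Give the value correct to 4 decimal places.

0.2591

n = 7, Σw = 166, Σz = 150, Σw² = 4108, Σz² = 3242, Σwz = 3575
nΣwz − ΣwΣz = 25025 − 24900 = 125
nΣw² − (Σw)² = 28756 − 27556 = 1200; nΣz² − (Σz)² = 22694 − 22500 = 194
r = 125 / √(1200 × 194) = 125 / 482.4935 ≈ 0.2591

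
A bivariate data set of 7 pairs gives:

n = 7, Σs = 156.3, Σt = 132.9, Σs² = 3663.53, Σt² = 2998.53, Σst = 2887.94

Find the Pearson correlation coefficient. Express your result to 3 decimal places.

r = (nΣst − ΣsΣt) / √[(nΣs² − (Σs)²)(nΣt² − (Σt)²)]
Numerator: 7×2887.94 − 156.3×132.9 = -556.69
Denominator: √[(25644.71 − 24429.69)(20989.71 − 17662.41)] = √[1215.02 × 3327.3] = 2010.6556
r = -556.69 / 2010.6556 ≈ -0.277

-0.277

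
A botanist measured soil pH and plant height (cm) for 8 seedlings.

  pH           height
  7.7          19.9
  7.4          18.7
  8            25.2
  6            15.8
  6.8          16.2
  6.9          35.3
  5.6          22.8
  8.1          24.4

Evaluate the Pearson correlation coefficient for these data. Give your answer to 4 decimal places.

0.1932

n = 8, Σx = 56.5, Σy = 178.3, Σx² = 404.87, Σy² = 4254.11, Σxy = 1267.06
nΣxy − ΣxΣy = 10136.48 − 10073.95 = 62.53
nΣx² − (Σx)² = 3238.96 − 3192.25 = 46.71; nΣy² − (Σy)² = 34032.88 − 31790.89 = 2241.99
r = 62.53 / √(46.71 × 2241.99) = 62.53 / 323.6099 ≈ 0.1932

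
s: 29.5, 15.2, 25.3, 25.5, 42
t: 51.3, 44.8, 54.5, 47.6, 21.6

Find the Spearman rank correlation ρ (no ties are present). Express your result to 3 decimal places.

-0.300

Rank s: 4, 1, 2, 3, 5
Rank t: 4, 2, 5, 3, 1
d = rank(s) − rank(t): 0, -1, -3, 0, 4; Σd² = 26
ρ = 1 − 6Σd² / [n(n²−1)] = 1 − 6×26 / (5×24) = 1 − 156/120 ≈ -0.300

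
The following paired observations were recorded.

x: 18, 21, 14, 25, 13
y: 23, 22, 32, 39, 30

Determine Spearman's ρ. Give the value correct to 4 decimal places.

0.1000

Rank x: 3, 4, 2, 5, 1
Rank y: 2, 1, 4, 5, 3
d = rank(x) − rank(y): 1, 3, -2, 0, -2; Σd² = 18
ρ = 1 − 6Σd² / [n(n²−1)] = 1 − 6×18 / (5×24) = 1 − 108/120 ≈ 0.1000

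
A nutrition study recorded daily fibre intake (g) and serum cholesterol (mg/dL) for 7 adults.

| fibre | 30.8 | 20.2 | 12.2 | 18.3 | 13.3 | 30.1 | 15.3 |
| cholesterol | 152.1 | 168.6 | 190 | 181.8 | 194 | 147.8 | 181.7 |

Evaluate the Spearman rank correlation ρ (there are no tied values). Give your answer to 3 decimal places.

-0.893

Rank fibre: 7, 5, 1, 4, 2, 6, 3
Rank cholesterol: 2, 3, 6, 5, 7, 1, 4
d = rank(fibre) − rank(cholesterol): 5, 2, -5, -1, -5, 5, -1; Σd² = 106
ρ = 1 − 6Σd² / [n(n²−1)] = 1 − 6×106 / (7×48) = 1 − 636/336 ≈ -0.893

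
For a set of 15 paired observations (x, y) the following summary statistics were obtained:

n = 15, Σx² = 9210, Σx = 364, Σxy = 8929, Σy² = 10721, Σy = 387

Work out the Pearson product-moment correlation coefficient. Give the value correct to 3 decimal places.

-0.877

r = (nΣxy − ΣxΣy) / √[(nΣx² − (Σx)²)(nΣy² − (Σy)²)]
Numerator: 15×8929 − 364×387 = -6933
Denominator: √[(138150 − 132496)(160815 − 149769)] = √[5654 × 11046] = 7902.7896
r = -6933 / 7902.7896 ≈ -0.877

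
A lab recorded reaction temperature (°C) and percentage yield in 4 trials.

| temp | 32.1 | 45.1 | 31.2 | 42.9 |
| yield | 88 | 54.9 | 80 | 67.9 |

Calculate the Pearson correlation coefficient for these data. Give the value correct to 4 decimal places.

n = 4, Σx = 151.3, Σy = 290.8, Σx² = 5878.27, Σy² = 21768.42, Σxy = 10709.7
nΣxy − ΣxΣy = 42838.8 − 43998.04 = -1159.24
nΣx² − (Σx)² = 23513.08 − 22891.69 = 621.39; nΣy² − (Σy)² = 87073.68 − 84564.64 = 2509.04
r = -1159.24 / √(621.39 × 2509.04) = -1159.24 / 1248.6362 ≈ -0.9284

-0.9284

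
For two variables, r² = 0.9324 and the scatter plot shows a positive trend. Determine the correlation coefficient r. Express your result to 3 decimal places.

|r| = √0.9324 = 0.966
The association is positive, so r = 0.966.

0.966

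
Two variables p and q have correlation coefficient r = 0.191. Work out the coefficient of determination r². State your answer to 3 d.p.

0.036

r² = (0.191)² = 0.036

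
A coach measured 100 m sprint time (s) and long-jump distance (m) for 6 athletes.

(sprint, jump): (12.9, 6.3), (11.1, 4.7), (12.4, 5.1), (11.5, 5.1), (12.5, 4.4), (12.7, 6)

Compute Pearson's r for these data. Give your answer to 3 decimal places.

0.580

n = 6, Σx = 73.1, Σy = 31.6, Σx² = 893.17, Σy² = 169.16, Σxy = 386.53
nΣxy − ΣxΣy = 2319.18 − 2309.96 = 9.22
nΣx² − (Σx)² = 5359.02 − 5343.61 = 15.41; nΣy² − (Σy)² = 1014.96 − 998.56 = 16.4
r = 9.22 / √(15.41 × 16.4) = 9.22 / 15.8973 ≈ 0.580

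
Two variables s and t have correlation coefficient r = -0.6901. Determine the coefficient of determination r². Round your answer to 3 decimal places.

r² = (-0.6901)² = 0.476

0.476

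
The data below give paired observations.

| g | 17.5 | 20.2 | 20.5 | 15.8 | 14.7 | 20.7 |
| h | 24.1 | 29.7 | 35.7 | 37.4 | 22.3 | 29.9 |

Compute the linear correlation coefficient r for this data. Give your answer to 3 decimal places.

n = 6, Σg = 109.4, Σh = 179.1, Σg² = 2028.76, Σh² = 5527.45, Σgh = 3291.2
nΣgh − ΣgΣh = 19747.2 − 19593.54 = 153.66
nΣg² − (Σg)² = 12172.56 − 11968.36 = 204.2; nΣh² − (Σh)² = 33164.7 − 32076.81 = 1087.89
r = 153.66 / √(204.2 × 1087.89) = 153.66 / 471.3249 ≈ 0.326

0.326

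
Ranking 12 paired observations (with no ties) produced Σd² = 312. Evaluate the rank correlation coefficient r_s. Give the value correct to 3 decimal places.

ρ = 1 − 6Σd² / [n(n²−1)] = 1 − 6×312 / (12×143)
  = 1 − 1872/1716 = 1 − 1.0909 ≈ -0.091

-0.091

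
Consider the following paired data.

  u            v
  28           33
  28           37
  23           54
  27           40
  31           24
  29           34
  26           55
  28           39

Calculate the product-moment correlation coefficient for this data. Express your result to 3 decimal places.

n = 8, Σu = 220, Σv = 316, Σu² = 6088, Σv² = 13252, Σuv = 8534
nΣuv − ΣuΣv = 68272 − 69520 = -1248
nΣu² − (Σu)² = 48704 − 48400 = 304; nΣv² − (Σv)² = 106016 − 99856 = 6160
r = -1248 / √(304 × 6160) = -1248 / 1368.4444 ≈ -0.912

-0.912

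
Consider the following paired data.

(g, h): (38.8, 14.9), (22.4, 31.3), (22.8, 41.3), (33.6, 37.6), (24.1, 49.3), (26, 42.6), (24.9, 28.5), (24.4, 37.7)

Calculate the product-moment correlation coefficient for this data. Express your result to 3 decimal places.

-0.629

n = 8, Σg = 217, Σh = 283.2, Σg² = 6128.18, Σh² = 10799.94, Σgh = 7409.5
nΣgh − ΣgΣh = 59276 − 61454.4 = -2178.4
nΣg² − (Σg)² = 49025.44 − 47089 = 1936.44; nΣh² − (Σh)² = 86399.52 − 80202.24 = 6197.28
r = -2178.4 / √(1936.44 × 6197.28) = -2178.4 / 3464.1970 ≈ -0.629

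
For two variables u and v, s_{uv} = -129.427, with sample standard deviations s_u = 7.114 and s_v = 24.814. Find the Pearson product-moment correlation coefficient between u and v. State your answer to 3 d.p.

-0.733

r = Cov(u,v) / (s_u · s_v) = -129.427 / (7.114 × 24.814)
  = -129.427 / 176.5268 ≈ -0.733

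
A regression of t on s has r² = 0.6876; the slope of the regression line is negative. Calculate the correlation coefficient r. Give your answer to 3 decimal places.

-0.829

|r| = √0.6876 = 0.829
The association is negative, so r = −0.829.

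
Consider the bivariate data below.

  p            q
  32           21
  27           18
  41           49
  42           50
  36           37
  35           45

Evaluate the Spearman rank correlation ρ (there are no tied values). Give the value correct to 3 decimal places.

Rank p: 2, 1, 5, 6, 4, 3
Rank q: 2, 1, 5, 6, 3, 4
d = rank(p) − rank(q): 0, 0, 0, 0, 1, -1; Σd² = 2
ρ = 1 − 6Σd² / [n(n²−1)] = 1 − 6×2 / (6×35) = 1 − 12/210 ≈ 0.943

0.943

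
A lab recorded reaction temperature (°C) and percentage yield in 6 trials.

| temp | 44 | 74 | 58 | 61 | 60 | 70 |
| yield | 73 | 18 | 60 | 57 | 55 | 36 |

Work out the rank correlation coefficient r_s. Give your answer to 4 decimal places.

-0.9429

Rank temp: 1, 6, 2, 4, 3, 5
Rank yield: 6, 1, 5, 4, 3, 2
d = rank(temp) − rank(yield): -5, 5, -3, 0, 0, 3; Σd² = 68
ρ = 1 − 6Σd² / [n(n²−1)] = 1 − 6×68 / (6×35) = 1 − 408/210 ≈ -0.9429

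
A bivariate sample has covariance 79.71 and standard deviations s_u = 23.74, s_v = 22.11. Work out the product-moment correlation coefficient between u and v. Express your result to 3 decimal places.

0.152

r = Cov(u,v) / (s_u · s_v) = 79.71 / (23.74 × 22.11)
  = 79.71 / 524.8914 ≈ 0.152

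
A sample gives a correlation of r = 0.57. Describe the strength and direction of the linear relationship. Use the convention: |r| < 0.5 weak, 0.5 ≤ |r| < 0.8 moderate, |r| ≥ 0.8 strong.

moderate positive

r = 0.57 > 0 so the relationship is positive.
|r| = 0.57, which falls in the moderate range.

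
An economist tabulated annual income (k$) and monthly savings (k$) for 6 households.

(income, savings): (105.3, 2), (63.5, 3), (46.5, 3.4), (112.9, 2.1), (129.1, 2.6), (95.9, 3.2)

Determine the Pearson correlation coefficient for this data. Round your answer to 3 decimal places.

n = 6, Σx = 553.2, Σy = 16.3, Σx² = 55892.62, Σy² = 45.97, Σxy = 1438.83
nΣxy − ΣxΣy = 8632.98 − 9017.16 = -384.18
nΣx² − (Σx)² = 335355.72 − 306030.24 = 29325.48; nΣy² − (Σy)² = 275.82 − 265.69 = 10.13
r = -384.18 / √(29325.48 × 10.13) = -384.18 / 545.0386 ≈ -0.705

-0.705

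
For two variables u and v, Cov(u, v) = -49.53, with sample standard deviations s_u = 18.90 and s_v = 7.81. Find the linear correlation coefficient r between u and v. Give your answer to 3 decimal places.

r = Cov(u,v) / (s_u · s_v) = -49.53 / (18.90 × 7.81)
  = -49.53 / 147.6090 ≈ -0.336

-0.336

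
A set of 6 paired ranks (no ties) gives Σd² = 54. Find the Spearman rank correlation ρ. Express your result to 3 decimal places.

ρ = 1 − 6Σd² / [n(n²−1)] = 1 − 6×54 / (6×35)
  = 1 − 324/210 = 1 − 1.5429 ≈ -0.543

-0.543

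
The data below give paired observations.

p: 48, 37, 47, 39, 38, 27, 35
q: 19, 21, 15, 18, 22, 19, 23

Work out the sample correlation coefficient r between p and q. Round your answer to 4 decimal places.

n = 7, Σp = 271, Σq = 137, Σp² = 10801, Σq² = 2725, Σpq = 5250
nΣpq − ΣpΣq = 36750 − 37127 = -377
nΣp² − (Σp)² = 75607 − 73441 = 2166; nΣq² − (Σq)² = 19075 − 18769 = 306
r = -377 / √(2166 × 306) = -377 / 814.1228 ≈ -0.4631

-0.4631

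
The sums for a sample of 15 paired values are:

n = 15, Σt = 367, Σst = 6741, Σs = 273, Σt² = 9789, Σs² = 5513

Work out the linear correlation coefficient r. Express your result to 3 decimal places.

0.093

r = (nΣst − ΣsΣt) / √[(nΣs² − (Σs)²)(nΣt² − (Σt)²)]
Numerator: 15×6741 − 273×367 = 924
Denominator: √[(82695 − 74529)(146835 − 134689)] = √[8166 × 12146] = 9959.1283
r = 924 / 9959.1283 ≈ 0.093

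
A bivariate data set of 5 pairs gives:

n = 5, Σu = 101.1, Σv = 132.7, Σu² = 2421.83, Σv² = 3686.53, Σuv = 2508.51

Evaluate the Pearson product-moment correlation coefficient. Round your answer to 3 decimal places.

-0.701

r = (nΣuv − ΣuΣv) / √[(nΣu² − (Σu)²)(nΣv² − (Σv)²)]
Numerator: 5×2508.51 − 101.1×132.7 = -873.42
Denominator: √[(12109.15 − 10221.21)(18432.65 − 17609.29)] = √[1887.94 × 823.36] = 1246.7776
r = -873.42 / 1246.7776 ≈ -0.701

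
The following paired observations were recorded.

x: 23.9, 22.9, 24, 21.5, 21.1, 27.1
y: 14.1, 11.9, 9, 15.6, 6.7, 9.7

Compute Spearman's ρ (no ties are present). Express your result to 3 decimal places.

-0.029

Rank x: 4, 3, 5, 2, 1, 6
Rank y: 5, 4, 2, 6, 1, 3
d = rank(x) − rank(y): -1, -1, 3, -4, 0, 3; Σd² = 36
ρ = 1 − 6Σd² / [n(n²−1)] = 1 − 6×36 / (6×35) = 1 − 216/210 ≈ -0.029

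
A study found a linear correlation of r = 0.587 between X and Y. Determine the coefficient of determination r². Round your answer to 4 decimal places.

r² = (0.587)² = 0.3446

0.3446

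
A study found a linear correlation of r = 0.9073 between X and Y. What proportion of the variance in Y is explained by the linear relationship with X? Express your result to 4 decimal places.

0.8232

r² = (0.9073)² = 0.8232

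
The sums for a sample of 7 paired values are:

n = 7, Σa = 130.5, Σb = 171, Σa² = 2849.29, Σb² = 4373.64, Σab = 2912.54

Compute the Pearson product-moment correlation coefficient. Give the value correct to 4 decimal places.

-0.9631

r = (nΣab − ΣaΣb) / √[(nΣa² − (Σa)²)(nΣb² − (Σb)²)]
Numerator: 7×2912.54 − 130.5×171 = -1927.72
Denominator: √[(19945.03 − 17030.25)(30615.48 − 29241)] = √[2914.78 × 1374.48] = 2001.5761
r = -1927.72 / 2001.5761 ≈ -0.9631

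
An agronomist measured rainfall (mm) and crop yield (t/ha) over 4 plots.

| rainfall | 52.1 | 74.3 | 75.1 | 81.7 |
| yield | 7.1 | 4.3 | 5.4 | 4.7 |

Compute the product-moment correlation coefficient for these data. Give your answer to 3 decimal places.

-0.904

n = 4, Σx = 283.2, Σy = 21.5, Σx² = 20549.8, Σy² = 120.15, Σxy = 1478.93
nΣxy − ΣxΣy = 5915.72 − 6088.8 = -173.08
nΣx² − (Σx)² = 82199.2 − 80202.24 = 1996.96; nΣy² − (Σy)² = 480.6 − 462.25 = 18.35
r = -173.08 / √(1996.96 × 18.35) = -173.08 / 191.4268 ≈ -0.904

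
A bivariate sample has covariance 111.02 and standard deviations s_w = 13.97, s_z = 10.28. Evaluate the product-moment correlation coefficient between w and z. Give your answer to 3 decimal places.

0.773

r = Cov(w,z) / (s_w · s_z) = 111.02 / (13.97 × 10.28)
  = 111.02 / 143.6116 ≈ 0.773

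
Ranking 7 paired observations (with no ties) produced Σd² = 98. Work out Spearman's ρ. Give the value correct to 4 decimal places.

-0.7500

ρ = 1 − 6Σd² / [n(n²−1)] = 1 − 6×98 / (7×48)
  = 1 − 588/336 = 1 − 1.75000 ≈ -0.7500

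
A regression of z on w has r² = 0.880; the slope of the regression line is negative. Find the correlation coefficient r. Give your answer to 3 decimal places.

-0.938

|r| = √0.880 = 0.938
The association is negative, so r = −0.938.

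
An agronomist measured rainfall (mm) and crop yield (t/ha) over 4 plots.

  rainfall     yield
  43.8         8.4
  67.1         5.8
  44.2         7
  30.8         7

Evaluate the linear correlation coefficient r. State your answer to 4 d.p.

n = 4, Σx = 185.9, Σy = 28.2, Σx² = 9323.13, Σy² = 202.2, Σxy = 1282.1
nΣxy − ΣxΣy = 5128.4 − 5242.38 = -113.98
nΣx² − (Σx)² = 37292.52 − 34558.81 = 2733.71; nΣy² − (Σy)² = 808.8 − 795.24 = 13.56
r = -113.98 / √(2733.71 × 13.56) = -113.98 / 192.5334 ≈ -0.5920

-0.5920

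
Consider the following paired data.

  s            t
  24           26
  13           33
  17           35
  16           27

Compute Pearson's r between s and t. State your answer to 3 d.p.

-0.607

n = 4, Σs = 70, Σt = 121, Σs² = 1290, Σt² = 3719, Σst = 2080
nΣst − ΣsΣt = 8320 − 8470 = -150
nΣs² − (Σs)² = 5160 − 4900 = 260; nΣt² − (Σt)² = 14876 − 14641 = 235
r = -150 / √(260 × 235) = -150 / 247.1841 ≈ -0.607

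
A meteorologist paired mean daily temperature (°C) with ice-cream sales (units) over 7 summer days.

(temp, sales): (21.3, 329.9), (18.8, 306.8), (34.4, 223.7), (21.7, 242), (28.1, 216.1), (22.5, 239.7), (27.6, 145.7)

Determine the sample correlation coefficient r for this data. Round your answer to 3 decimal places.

n = 7, Σx = 174.4, Σy = 1703.9, Σx² = 4519, Σy² = 436949.73, Σxy = 41228.37
nΣxy − ΣxΣy = 288598.59 − 297160.16 = -8561.57
nΣx² − (Σx)² = 31633 − 30415.36 = 1217.64; nΣy² − (Σy)² = 3058648.11 − 2903275.21 = 155372.9
r = -8561.57 / √(1217.64 × 155372.9) = -8561.57 / 13754.5723 ≈ -0.622

-0.622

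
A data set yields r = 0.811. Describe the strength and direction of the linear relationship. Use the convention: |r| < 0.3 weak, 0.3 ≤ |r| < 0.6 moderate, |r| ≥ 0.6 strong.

strong positive

r = 0.811 > 0 so the relationship is positive.
|r| = 0.811, which falls in the strong range.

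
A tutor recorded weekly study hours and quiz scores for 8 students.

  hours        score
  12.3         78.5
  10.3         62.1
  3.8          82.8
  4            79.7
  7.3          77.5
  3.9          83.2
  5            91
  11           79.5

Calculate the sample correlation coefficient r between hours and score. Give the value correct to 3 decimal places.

-0.539

n = 8, Σx = 57.6, Σy = 634.3, Σx² = 502.32, Σy² = 50756.33, Σxy = 4458.35
nΣxy − ΣxΣy = 35666.8 − 36535.68 = -868.88
nΣx² − (Σx)² = 4018.56 − 3317.76 = 700.8; nΣy² − (Σy)² = 406050.64 − 402336.49 = 3714.15
r = -868.88 / √(700.8 × 3714.15) = -868.88 / 1613.3432 ≈ -0.539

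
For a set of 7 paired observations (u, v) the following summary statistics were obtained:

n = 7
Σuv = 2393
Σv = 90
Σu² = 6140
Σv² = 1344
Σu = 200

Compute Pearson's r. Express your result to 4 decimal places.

-0.6326

r = (nΣuv − ΣuΣv) / √[(nΣu² − (Σu)²)(nΣv² − (Σv)²)]
Numerator: 7×2393 − 200×90 = -1249
Denominator: √[(42980 − 40000)(9408 − 8100)] = √[2980 × 1308] = 1974.2948
r = -1249 / 1974.2948 ≈ -0.6326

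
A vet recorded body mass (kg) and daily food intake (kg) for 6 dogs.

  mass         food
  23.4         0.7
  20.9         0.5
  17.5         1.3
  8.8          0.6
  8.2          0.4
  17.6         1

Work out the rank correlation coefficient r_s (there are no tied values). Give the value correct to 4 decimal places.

Rank mass: 6, 5, 3, 2, 1, 4
Rank food: 4, 2, 6, 3, 1, 5
d = rank(mass) − rank(food): 2, 3, -3, -1, 0, -1; Σd² = 24
ρ = 1 − 6Σd² / [n(n²−1)] = 1 − 6×24 / (6×35) = 1 − 144/210 ≈ 0.3143

0.3143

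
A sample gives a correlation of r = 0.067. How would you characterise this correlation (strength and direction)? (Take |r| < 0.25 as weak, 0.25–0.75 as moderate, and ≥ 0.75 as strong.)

weak positive

r = 0.067 > 0 so the relationship is positive.
|r| = 0.067, which falls in the weak range.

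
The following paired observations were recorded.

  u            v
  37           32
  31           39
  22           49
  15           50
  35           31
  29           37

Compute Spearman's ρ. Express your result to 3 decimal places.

Rank u: 6, 4, 2, 1, 5, 3
Rank v: 2, 4, 5, 6, 1, 3
d = rank(u) − rank(v): 4, 0, -3, -5, 4, 0; Σd² = 66
ρ = 1 − 6Σd² / [n(n²−1)] = 1 − 6×66 / (6×35) = 1 − 396/210 ≈ -0.886

-0.886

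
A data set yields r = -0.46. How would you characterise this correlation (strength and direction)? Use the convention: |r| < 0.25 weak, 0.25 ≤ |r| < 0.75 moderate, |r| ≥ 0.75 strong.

moderate negative

r = -0.46 < 0 so the relationship is negative.
|r| = 0.46, which falls in the moderate range.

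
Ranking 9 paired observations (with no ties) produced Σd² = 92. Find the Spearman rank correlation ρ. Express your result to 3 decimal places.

0.233

ρ = 1 − 6Σd² / [n(n²−1)] = 1 − 6×92 / (9×80)
  = 1 − 552/720 = 1 − 0.7667 ≈ 0.233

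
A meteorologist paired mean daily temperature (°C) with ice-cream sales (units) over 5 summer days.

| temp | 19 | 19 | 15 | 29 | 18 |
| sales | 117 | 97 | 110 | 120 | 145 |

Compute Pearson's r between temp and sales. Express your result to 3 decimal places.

0.070

n = 5, Σx = 100, Σy = 589, Σx² = 2112, Σy² = 70623, Σxy = 11806
nΣxy − ΣxΣy = 59030 − 58900 = 130
nΣx² − (Σx)² = 10560 − 10000 = 560; nΣy² − (Σy)² = 353115 − 346921 = 6194
r = 130 / √(560 × 6194) = 130 / 1862.4285 ≈ 0.070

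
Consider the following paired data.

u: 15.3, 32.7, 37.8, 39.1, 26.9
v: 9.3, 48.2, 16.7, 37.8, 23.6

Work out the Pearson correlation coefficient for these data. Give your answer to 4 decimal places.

n = 5, Σu = 151.8, Σv = 135.6, Σu² = 4984.64, Σv² = 4674.42, Σuv = 4462.51
nΣuv − ΣuΣv = 22312.55 − 20584.08 = 1728.47
nΣu² − (Σu)² = 24923.2 − 23043.24 = 1879.96; nΣv² − (Σv)² = 23372.1 − 18387.36 = 4984.74
r = 1728.47 / √(1879.96 × 4984.74) = 1728.47 / 3061.2272 ≈ 0.5646

0.5646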